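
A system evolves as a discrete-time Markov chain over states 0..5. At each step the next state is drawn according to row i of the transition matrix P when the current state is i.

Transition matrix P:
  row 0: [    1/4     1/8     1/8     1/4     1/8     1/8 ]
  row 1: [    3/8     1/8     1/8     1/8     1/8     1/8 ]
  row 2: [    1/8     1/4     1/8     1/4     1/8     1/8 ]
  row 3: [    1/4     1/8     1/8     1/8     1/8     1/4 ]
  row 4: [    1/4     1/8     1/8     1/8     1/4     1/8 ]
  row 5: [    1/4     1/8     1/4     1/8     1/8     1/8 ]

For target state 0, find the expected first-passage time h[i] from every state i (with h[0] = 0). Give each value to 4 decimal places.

h = [0.0000, 3.5000, 4.4384, 4.0068, 4.0000, 4.0548]

First-step conditioning: h[0] = 0; for i ≠ 0, h[i] = 1 + Σ_k P[i][k]·h[k].
  h[1] = 1 + 1/8·h[1] + 1/8·h[2] + 1/8·h[3] + 1/8·h[4] + 1/8·h[5]
  h[2] = 1 + 1/4·h[1] + 1/8·h[2] + 1/4·h[3] + 1/8·h[4] + 1/8·h[5]
  h[3] = 1 + 1/8·h[1] + 1/8·h[2] + 1/8·h[3] + 1/8·h[4] + 1/4·h[5]
  h[4] = 1 + 1/8·h[1] + 1/8·h[2] + 1/8·h[3] + 1/4·h[4] + 1/8·h[5]
  h[5] = 1 + 1/8·h[1] + 1/4·h[2] + 1/8·h[3] + 1/8·h[4] + 1/8·h[5]
Solving the 5×5 linear system over states ≠ 0 gives exactly h = [0, 7/2, 324/73, 585/146, 4, 296/73] (h[0] = 0 is the target).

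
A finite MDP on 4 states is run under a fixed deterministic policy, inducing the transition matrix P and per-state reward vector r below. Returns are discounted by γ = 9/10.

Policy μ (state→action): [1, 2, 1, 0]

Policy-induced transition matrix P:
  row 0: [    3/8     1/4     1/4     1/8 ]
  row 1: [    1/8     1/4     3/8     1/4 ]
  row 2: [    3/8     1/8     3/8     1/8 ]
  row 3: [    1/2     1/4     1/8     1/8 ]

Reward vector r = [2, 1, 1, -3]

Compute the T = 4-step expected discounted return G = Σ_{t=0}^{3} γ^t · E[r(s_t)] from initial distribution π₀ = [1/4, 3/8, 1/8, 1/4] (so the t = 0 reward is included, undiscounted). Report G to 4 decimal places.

G = 1.9307

t=0: π = [0.2500, 0.3750, 0.1250, 0.2500], E[r] = 0.2500, γ^t·E[r] = 0.250000, running G = 0.250000
t=1: π = [0.3125, 0.2344, 0.2813, 0.1719], E[r] = 0.6250, γ^t·E[r] = 0.562500, running G = 0.812500
t=2: π = [0.3379, 0.2148, 0.2930, 0.1543], E[r] = 0.7207, γ^t·E[r] = 0.583770, running G = 1.396270
t=3: π = [0.3406, 0.2134, 0.2942, 0.1519], E[r] = 0.7332, γ^t·E[r] = 0.534469, running G = 1.930739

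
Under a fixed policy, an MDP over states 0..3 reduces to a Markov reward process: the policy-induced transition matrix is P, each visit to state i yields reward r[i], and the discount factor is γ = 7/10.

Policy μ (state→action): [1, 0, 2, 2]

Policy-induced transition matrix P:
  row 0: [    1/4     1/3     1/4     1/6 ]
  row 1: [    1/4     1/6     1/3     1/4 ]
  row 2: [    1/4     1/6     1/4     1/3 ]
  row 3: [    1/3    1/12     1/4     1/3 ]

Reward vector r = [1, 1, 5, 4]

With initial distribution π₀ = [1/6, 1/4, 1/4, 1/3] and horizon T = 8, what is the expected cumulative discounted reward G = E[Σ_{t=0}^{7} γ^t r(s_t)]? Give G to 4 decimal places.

t=0: π = [0.1667, 0.2500, 0.2500, 0.3333], E[r] = 3.0000, γ^t·E[r] = 3.000000, running G = 3.000000
t=1: π = [0.2778, 0.1667, 0.2708, 0.2847], E[r] = 2.9375, γ^t·E[r] = 2.056250, running G = 5.056250
t=2: π = [0.2737, 0.1892, 0.2639, 0.2731], E[r] = 2.8750, γ^t·E[r] = 1.408750, running G = 6.465000
t=3: π = [0.2728, 0.1895, 0.2658, 0.2719], E[r] = 2.8789, γ^t·E[r] = 0.987465, running G = 7.452465
t=4: π = [0.2727, 0.1895, 0.2658, 0.2721], E[r] = 2.8794, γ^t·E[r] = 0.691347, running G = 8.143812
t=5: π = [0.2727, 0.1894, 0.2658, 0.2721], E[r] = 2.8795, γ^t·E[r] = 0.483950, running G = 8.627762
t=6: π = [0.2727, 0.1894, 0.2658, 0.2721], E[r] = 2.8794, γ^t·E[r] = 0.338764, running G = 8.966527
t=7: π = [0.2727, 0.1894, 0.2658, 0.2721], E[r] = 2.8794, γ^t·E[r] = 0.237135, running G = 9.203662

G = 9.2037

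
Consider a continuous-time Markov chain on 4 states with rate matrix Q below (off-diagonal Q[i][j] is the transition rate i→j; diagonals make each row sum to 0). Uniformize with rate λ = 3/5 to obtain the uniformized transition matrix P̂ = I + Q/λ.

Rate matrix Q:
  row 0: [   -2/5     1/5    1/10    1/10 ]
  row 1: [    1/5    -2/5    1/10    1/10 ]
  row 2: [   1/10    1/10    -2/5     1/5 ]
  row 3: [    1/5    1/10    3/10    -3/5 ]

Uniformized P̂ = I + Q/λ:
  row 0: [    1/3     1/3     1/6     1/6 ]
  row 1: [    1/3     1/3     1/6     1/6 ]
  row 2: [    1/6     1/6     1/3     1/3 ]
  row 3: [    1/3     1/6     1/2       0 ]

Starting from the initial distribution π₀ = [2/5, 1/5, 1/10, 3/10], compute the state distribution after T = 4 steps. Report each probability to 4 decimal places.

t=0: π = [0.4000, 0.2000, 0.1000, 0.3000]
t=1: π = [0.3167, 0.2667, 0.2833, 0.1333]
t=2: π = [0.2861, 0.2639, 0.2583, 0.1917]
t=3: π = [0.2903, 0.2583, 0.2736, 0.1778]
t=4: π = [0.2877, 0.2581, 0.2715, 0.1826]

π = [0.2877, 0.2581, 0.2715, 0.1826]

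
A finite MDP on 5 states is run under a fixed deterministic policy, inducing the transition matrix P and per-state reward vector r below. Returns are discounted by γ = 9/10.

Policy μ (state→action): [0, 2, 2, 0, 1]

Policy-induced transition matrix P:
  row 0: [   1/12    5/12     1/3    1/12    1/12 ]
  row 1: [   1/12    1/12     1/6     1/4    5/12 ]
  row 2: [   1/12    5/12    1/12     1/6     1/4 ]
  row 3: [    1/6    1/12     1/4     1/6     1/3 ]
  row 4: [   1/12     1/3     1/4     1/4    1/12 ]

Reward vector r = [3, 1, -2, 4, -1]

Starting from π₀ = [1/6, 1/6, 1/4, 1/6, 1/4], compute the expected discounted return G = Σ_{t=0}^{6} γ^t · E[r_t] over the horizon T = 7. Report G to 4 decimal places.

G = 3.4825

t=0: π = [0.1667, 0.1667, 0.2500, 0.1667, 0.2500], E[r] = 0.5833, γ^t·E[r] = 0.583333, running G = 0.583333
t=1: π = [0.0972, 0.2847, 0.2083, 0.1875, 0.2222], E[r] = 0.6875, γ^t·E[r] = 0.618750, running G = 1.202083
t=2: π = [0.0990, 0.2407, 0.1997, 0.2008, 0.2598], E[r] = 0.6817, γ^t·E[r] = 0.552188, running G = 1.754271
t=3: π = [0.1001, 0.2478, 0.2049, 0.2001, 0.2471], E[r] = 0.6917, γ^t·E[r] = 0.504246, running G = 2.258517
t=4: π = [0.1000, 0.2468, 0.2035, 0.1996, 0.2501], E[r] = 0.6879, γ^t·E[r] = 0.451309, running G = 2.709826
t=5: π = [0.1000, 0.2470, 0.2038, 0.1997, 0.2494], E[r] = 0.6888, γ^t·E[r] = 0.406730, running G = 3.116555
t=6: π = [0.1000, 0.2470, 0.2038, 0.1997, 0.2496], E[r] = 0.6886, γ^t·E[r] = 0.365944, running G = 3.482499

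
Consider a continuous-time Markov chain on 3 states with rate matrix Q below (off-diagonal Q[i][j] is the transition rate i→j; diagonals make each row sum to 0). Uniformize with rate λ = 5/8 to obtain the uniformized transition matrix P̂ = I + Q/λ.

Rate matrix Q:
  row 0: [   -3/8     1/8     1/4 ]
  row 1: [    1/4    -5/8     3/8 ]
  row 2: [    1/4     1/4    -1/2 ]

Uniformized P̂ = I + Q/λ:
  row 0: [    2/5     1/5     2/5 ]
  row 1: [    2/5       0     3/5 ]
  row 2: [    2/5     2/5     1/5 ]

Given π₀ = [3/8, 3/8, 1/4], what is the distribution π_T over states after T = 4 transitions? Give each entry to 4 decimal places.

π = [0.4000, 0.2320, 0.3680]

t=0: π = [0.3750, 0.3750, 0.2500]
t=1: π = [0.4000, 0.1750, 0.4250]
t=2: π = [0.4000, 0.2500, 0.3500]
t=3: π = [0.4000, 0.2200, 0.3800]
t=4: π = [0.4000, 0.2320, 0.3680]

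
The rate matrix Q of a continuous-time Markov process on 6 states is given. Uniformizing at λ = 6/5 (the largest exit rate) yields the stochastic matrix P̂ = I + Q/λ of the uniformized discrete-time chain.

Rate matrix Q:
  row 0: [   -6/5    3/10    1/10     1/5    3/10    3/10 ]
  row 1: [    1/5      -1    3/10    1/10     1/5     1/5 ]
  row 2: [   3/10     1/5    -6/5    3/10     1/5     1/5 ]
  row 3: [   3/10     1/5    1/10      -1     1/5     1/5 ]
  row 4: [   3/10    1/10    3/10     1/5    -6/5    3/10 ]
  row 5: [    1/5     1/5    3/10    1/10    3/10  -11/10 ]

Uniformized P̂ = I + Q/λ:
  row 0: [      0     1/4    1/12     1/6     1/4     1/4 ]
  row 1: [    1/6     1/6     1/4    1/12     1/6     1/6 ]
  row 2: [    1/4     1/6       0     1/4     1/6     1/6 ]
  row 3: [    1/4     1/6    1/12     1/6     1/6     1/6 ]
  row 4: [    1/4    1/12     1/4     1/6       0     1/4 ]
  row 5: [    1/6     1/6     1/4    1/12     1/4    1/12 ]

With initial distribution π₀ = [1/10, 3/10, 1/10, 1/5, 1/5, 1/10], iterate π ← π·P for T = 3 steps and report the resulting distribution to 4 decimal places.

π = [0.1774, 0.1667, 0.1579, 0.1501, 0.1673, 0.1806]

t=0: π = [0.1000, 0.3000, 0.1000, 0.2000, 0.2000, 0.1000]
t=1: π = [0.1917, 0.1583, 0.1750, 0.1417, 0.1500, 0.1833]
t=2: π = [0.1736, 0.1701, 0.1507, 0.1528, 0.1729, 0.1799]
t=3: π = [0.1774, 0.1667, 0.1579, 0.1501, 0.1673, 0.1806]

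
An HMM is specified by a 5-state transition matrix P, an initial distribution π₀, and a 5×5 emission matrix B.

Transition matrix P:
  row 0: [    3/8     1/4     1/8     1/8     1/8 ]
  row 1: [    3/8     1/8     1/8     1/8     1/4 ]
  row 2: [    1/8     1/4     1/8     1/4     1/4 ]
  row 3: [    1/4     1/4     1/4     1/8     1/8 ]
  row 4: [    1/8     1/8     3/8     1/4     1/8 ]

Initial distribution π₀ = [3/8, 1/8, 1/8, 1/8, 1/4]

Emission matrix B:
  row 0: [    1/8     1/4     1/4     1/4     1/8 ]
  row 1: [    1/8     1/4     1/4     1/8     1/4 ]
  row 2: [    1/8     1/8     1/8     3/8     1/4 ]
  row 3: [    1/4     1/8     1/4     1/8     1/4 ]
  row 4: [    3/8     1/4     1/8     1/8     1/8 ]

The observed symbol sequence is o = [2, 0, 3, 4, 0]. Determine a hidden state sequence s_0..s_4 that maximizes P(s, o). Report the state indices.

t=0: δ = [9.375e-02, 3.125e-02, 1.562e-02, 3.125e-02, 3.125e-02]  (obs o_0=2)
t=1: δ = [4.395e-03, 2.930e-03, 1.465e-03, 2.930e-03, 4.395e-03]  ψ = [0, 0, 0, 0, 0]  (obs o_1=0)
t=2: δ = [4.120e-04, 1.373e-04, 6.180e-04, 1.373e-04, 9.155e-05]  ψ = [0, 0, 4, 4, 1]  (obs o_2=3)
t=3: δ = [1.931e-05, 3.862e-05, 1.931e-05, 3.862e-05, 1.931e-05]  ψ = [0, 2, 2, 2, 2]  (obs o_3=4)
t=4: δ = [1.810e-06, 1.207e-06, 1.207e-06, 1.207e-06, 3.621e-06]  ψ = [1, 3, 3, 1, 1]  (obs o_4=0)
backtrack: best end state = 4; path = [0, 4, 2, 1, 4]

path = [0, 4, 2, 1, 4]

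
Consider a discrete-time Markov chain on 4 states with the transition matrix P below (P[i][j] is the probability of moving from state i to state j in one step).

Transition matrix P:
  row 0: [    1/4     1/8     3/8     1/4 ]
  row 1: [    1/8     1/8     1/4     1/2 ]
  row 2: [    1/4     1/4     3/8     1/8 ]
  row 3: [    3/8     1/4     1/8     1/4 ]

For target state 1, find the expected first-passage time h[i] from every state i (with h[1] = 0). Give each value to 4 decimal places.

h = [5.2211, 0.0000, 4.6316, 4.7158]

First-step conditioning: h[1] = 0; for i ≠ 1, h[i] = 1 + Σ_k P[i][k]·h[k].
  h[0] = 1 + 1/4·h[0] + 3/8·h[2] + 1/4·h[3]
  h[2] = 1 + 1/4·h[0] + 3/8·h[2] + 1/8·h[3]
  h[3] = 1 + 3/8·h[0] + 1/8·h[2] + 1/4·h[3]
Solving the 3×3 linear system over states ≠ 1 gives exactly h = [496/95, 0, 88/19, 448/95] (h[1] = 0 is the target).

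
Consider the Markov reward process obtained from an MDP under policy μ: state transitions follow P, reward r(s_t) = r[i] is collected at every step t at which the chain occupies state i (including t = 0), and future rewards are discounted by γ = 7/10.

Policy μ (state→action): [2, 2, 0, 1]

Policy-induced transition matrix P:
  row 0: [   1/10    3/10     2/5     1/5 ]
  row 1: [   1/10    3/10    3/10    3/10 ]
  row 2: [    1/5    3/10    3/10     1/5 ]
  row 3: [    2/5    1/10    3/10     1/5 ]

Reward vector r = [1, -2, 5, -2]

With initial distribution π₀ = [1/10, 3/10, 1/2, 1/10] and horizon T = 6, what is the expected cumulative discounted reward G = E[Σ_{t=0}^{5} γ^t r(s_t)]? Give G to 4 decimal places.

t=0: π = [0.1000, 0.3000, 0.5000, 0.1000], E[r] = 1.8000, γ^t·E[r] = 1.800000, running G = 1.800000
t=1: π = [0.1800, 0.2800, 0.3100, 0.2300], E[r] = 0.7100, γ^t·E[r] = 0.497000, running G = 2.297000
t=2: π = [0.2000, 0.2540, 0.3180, 0.2280], E[r] = 0.8260, γ^t·E[r] = 0.404740, running G = 2.701740
t=3: π = [0.2002, 0.2544, 0.3200, 0.2254], E[r] = 0.8406, γ^t·E[r] = 0.288326, running G = 2.990066
t=4: π = [0.1996, 0.2549, 0.3200, 0.2254], E[r] = 0.8390, γ^t·E[r] = 0.201444, running G = 3.191510
t=5: π = [0.1996, 0.2549, 0.3200, 0.2255], E[r] = 0.8386, γ^t·E[r] = 0.140950, running G = 3.332459

G = 3.3325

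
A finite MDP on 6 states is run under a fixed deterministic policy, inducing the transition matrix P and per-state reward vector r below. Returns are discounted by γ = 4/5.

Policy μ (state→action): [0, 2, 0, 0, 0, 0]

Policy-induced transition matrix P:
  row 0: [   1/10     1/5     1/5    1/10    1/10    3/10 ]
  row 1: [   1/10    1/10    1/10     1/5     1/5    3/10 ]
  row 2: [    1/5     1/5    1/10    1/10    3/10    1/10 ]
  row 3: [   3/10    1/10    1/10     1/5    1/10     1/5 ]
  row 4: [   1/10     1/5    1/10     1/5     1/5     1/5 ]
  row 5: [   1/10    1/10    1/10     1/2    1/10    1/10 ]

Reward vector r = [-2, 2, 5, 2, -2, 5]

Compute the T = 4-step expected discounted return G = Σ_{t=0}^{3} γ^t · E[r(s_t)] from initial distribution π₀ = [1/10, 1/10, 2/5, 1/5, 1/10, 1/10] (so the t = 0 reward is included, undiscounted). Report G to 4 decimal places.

G = 5.7445

t=0: π = [0.1000, 0.1000, 0.4000, 0.2000, 0.1000, 0.1000], E[r] = 2.7000, γ^t·E[r] = 2.700000, running G = 2.700000
t=1: π = [0.1800, 0.1600, 0.1100, 0.1800, 0.2000, 0.1700], E[r] = 1.3200, γ^t·E[r] = 1.056000, running G = 3.756000
t=2: π = [0.1470, 0.1490, 0.1180, 0.2220, 0.1580, 0.2060], E[r] = 1.7520, γ^t·E[r] = 1.121280, running G = 4.877280
t=3: π = [0.1562, 0.1423, 0.1147, 0.2353, 0.1543, 0.1972], E[r] = 1.6937, γ^t·E[r] = 0.867174, running G = 5.744454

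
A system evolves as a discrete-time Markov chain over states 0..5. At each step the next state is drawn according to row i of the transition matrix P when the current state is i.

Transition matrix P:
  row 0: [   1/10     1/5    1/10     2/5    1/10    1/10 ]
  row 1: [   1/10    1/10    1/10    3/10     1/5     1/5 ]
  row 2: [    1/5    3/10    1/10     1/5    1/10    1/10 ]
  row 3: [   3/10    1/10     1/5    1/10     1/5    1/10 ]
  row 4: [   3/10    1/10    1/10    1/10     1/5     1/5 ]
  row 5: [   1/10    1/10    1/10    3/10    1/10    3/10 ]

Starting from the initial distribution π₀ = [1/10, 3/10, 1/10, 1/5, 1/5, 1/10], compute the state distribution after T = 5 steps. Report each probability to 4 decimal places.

t=0: π = [0.1000, 0.3000, 0.1000, 0.2000, 0.2000, 0.1000]
t=1: π = [0.1900, 0.1300, 0.1200, 0.2200, 0.1700, 0.1700]
t=2: π = [0.1900, 0.1430, 0.1220, 0.2290, 0.1520, 0.1640]
t=3: π = [0.1884, 0.1434, 0.1229, 0.2306, 0.1524, 0.1623]
t=4: π = [0.1889, 0.1434, 0.1231, 0.2300, 0.1526, 0.1620]
t=5: π = [0.1888, 0.1435, 0.1230, 0.2301, 0.1526, 0.1620]

π = [0.1888, 0.1435, 0.1230, 0.2301, 0.1526, 0.1620]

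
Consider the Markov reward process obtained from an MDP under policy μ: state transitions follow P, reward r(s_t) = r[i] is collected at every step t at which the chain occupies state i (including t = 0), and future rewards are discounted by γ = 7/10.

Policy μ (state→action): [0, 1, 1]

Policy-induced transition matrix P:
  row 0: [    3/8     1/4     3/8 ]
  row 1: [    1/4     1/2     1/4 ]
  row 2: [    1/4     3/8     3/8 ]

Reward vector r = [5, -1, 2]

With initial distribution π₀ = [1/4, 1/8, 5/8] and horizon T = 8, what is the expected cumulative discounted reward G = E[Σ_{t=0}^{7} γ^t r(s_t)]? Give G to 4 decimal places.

t=0: π = [0.2500, 0.1250, 0.6250], E[r] = 2.3750, γ^t·E[r] = 2.375000, running G = 2.375000
t=1: π = [0.2813, 0.3594, 0.3594], E[r] = 1.7656, γ^t·E[r] = 1.235938, running G = 3.610938
t=2: π = [0.2852, 0.3848, 0.3301], E[r] = 1.7012, γ^t·E[r] = 0.833574, running G = 4.444512
t=3: π = [0.2856, 0.3875, 0.3269], E[r] = 1.6946, γ^t·E[r] = 0.581241, running G = 5.025753
t=4: π = [0.2857, 0.3877, 0.3266], E[r] = 1.6939, γ^t·E[r] = 0.406715, running G = 5.432467
t=5: π = [0.2857, 0.3878, 0.3265], E[r] = 1.6939, γ^t·E[r] = 0.284691, running G = 5.717158
t=6: π = [0.2857, 0.3878, 0.3265], E[r] = 1.6939, γ^t·E[r] = 0.199283, running G = 5.916441
t=7: π = [0.2857, 0.3878, 0.3265], E[r] = 1.6939, γ^t·E[r] = 0.139498, running G = 6.055939

G = 6.0559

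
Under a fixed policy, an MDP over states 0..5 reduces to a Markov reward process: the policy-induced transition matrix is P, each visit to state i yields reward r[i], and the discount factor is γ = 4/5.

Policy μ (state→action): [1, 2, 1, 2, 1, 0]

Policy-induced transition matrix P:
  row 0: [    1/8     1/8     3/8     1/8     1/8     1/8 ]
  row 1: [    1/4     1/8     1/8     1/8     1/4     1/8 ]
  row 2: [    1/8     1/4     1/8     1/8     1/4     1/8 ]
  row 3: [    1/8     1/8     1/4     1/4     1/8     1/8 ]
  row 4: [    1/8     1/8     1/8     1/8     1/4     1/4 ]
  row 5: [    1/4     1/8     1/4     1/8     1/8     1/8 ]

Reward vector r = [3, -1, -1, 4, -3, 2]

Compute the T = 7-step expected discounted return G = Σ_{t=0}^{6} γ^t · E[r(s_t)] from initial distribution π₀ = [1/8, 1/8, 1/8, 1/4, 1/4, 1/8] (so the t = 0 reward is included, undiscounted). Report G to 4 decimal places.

G = 1.9451

t=0: π = [0.1250, 0.1250, 0.1250, 0.2500, 0.2500, 0.1250], E[r] = 0.6250, γ^t·E[r] = 0.625000, running G = 0.625000
t=1: π = [0.1563, 0.1406, 0.2031, 0.1563, 0.1875, 0.1563], E[r] = 0.5000, γ^t·E[r] = 0.400000, running G = 1.025000
t=2: π = [0.1621, 0.1504, 0.2031, 0.1445, 0.1914, 0.1484], E[r] = 0.4336, γ^t·E[r] = 0.277500, running G = 1.302500
t=3: π = [0.1624, 0.1504, 0.2021, 0.1431, 0.1931, 0.1489], E[r] = 0.4253, γ^t·E[r] = 0.217750, running G = 1.520250
t=4: π = [0.1624, 0.1503, 0.2021, 0.1429, 0.1932, 0.1491], E[r] = 0.4251, γ^t·E[r] = 0.174113, running G = 1.694363
t=5: π = [0.1624, 0.1503, 0.2021, 0.1429, 0.1932, 0.1492], E[r] = 0.4251, γ^t·E[r] = 0.139286, running G = 1.833649
t=6: π = [0.1624, 0.1503, 0.2021, 0.1429, 0.1932, 0.1491], E[r] = 0.4251, γ^t·E[r] = 0.111425, running G = 1.945073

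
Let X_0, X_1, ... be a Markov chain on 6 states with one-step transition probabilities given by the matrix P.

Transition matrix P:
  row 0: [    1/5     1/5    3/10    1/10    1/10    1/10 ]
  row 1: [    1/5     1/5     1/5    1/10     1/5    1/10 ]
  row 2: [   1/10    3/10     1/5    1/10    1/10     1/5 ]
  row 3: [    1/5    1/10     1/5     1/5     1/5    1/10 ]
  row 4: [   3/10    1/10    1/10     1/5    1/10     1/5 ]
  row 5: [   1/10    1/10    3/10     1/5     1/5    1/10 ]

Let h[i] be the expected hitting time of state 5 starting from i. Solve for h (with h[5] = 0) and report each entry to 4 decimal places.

h = [7.3985, 7.4052, 6.7265, 7.4052, 6.7931, 0.0000]

First-step conditioning: h[5] = 0; for i ≠ 5, h[i] = 1 + Σ_k P[i][k]·h[k].
  h[0] = 1 + 1/5·h[0] + 1/5·h[1] + 3/10·h[2] + 1/10·h[3] + 1/10·h[4]
  h[1] = 1 + 1/5·h[0] + 1/5·h[1] + 1/5·h[2] + 1/10·h[3] + 1/5·h[4]
  h[2] = 1 + 1/10·h[0] + 3/10·h[1] + 1/5·h[2] + 1/10·h[3] + 1/10·h[4]
  h[3] = 1 + 1/5·h[0] + 1/10·h[1] + 1/5·h[2] + 1/5·h[3] + 1/5·h[4]
  h[4] = 1 + 3/10·h[0] + 1/10·h[1] + 1/10·h[2] + 1/5·h[3] + 1/10·h[4]
Solving the 5×5 linear system over states ≠ 5 gives exactly h = [11120/1503, 3710/501, 3370/501, 3710/501, 10210/1503, 0] (h[5] = 0 is the target).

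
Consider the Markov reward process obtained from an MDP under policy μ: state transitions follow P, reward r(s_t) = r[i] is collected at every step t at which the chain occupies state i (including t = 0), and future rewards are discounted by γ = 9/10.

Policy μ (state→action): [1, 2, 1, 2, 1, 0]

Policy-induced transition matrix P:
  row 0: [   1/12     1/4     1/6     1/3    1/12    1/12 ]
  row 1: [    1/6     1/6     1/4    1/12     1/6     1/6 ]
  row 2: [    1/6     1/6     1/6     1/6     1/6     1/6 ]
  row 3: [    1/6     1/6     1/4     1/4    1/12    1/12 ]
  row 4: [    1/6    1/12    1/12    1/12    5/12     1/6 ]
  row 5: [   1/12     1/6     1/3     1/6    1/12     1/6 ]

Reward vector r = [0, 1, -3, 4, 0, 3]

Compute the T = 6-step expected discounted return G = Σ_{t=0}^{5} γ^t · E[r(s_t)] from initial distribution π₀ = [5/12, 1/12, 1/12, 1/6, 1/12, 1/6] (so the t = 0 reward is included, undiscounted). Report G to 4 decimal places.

G = 3.6637

t=0: π = [0.4167, 0.0833, 0.0833, 0.1667, 0.0833, 0.1667], E[r] = 1.0000, γ^t·E[r] = 1.000000, running G = 1.000000
t=1: π = [0.1181, 0.1944, 0.2083, 0.2361, 0.1250, 0.1181], E[r] = 0.8681, γ^t·E[r] = 0.781250, running G = 1.781250
t=2: π = [0.1470, 0.1661, 0.2118, 0.1794, 0.1586, 0.1372], E[r] = 0.6597, γ^t·E[r] = 0.534375, running G = 2.315625
t=3: π = [0.1430, 0.1657, 0.2051, 0.1791, 0.1677, 0.1395], E[r] = 0.6850, γ^t·E[r] = 0.499395, running G = 2.815020
t=4: π = [0.1431, 0.1646, 0.2047, 0.1776, 0.1701, 0.1398], E[r] = 0.6806, γ^t·E[r] = 0.446571, running G = 3.261590
t=5: π = [0.1431, 0.1644, 0.2043, 0.1774, 0.1708, 0.1399], E[r] = 0.6810, γ^t·E[r] = 0.402124, running G = 3.663714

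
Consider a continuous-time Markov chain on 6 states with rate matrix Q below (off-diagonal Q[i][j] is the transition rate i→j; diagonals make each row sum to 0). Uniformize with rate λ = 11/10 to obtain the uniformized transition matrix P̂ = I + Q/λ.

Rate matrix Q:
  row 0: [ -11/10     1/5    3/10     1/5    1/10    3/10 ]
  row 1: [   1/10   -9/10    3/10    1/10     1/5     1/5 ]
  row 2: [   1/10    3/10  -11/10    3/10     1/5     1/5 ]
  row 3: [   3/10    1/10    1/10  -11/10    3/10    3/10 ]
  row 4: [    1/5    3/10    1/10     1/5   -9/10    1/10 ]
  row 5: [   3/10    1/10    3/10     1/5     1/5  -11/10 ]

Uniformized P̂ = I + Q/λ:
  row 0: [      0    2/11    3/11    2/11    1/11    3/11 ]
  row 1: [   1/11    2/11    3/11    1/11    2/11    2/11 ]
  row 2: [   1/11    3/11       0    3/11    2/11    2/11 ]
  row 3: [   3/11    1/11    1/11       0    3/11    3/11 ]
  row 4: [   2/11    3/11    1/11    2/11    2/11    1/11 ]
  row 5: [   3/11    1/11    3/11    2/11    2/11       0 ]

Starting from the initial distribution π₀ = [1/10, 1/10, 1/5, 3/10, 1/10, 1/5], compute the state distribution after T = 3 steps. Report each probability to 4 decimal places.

t=0: π = [0.1000, 0.1000, 0.2000, 0.3000, 0.1000, 0.2000]
t=1: π = [0.1818, 0.1636, 0.1455, 0.1364, 0.2000, 0.1727]
t=2: π = [0.1488, 0.1851, 0.1719, 0.1554, 0.1777, 0.1612]
t=3: π = [0.1511, 0.1848, 0.1653, 0.1524, 0.1824, 0.1640]

π = [0.1511, 0.1848, 0.1653, 0.1524, 0.1824, 0.1640]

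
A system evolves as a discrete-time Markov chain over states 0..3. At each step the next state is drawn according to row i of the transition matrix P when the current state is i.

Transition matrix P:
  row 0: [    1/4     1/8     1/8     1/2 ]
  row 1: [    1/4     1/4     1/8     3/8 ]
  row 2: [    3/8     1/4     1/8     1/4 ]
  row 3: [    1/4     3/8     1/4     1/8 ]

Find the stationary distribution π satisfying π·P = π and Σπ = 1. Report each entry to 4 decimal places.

Balance equations π_j = Σ_i π_i·P[i][j]:
  π_0 = 1/4·π_0 + 1/4·π_1 + 3/8·π_2 + 1/4·π_3
  π_1 = 1/8·π_0 + 1/4·π_1 + 1/4·π_2 + 3/8·π_3
  π_2 = 1/8·π_0 + 1/8·π_1 + 1/8·π_2 + 1/4·π_3
  normalize: π_0 + π_1 + π_2 + π_3 = 1
Solving the linear system gives exactly π = [175/647, 165/647, 106/647, 201/647].

π = [0.2705, 0.2550, 0.1638, 0.3107]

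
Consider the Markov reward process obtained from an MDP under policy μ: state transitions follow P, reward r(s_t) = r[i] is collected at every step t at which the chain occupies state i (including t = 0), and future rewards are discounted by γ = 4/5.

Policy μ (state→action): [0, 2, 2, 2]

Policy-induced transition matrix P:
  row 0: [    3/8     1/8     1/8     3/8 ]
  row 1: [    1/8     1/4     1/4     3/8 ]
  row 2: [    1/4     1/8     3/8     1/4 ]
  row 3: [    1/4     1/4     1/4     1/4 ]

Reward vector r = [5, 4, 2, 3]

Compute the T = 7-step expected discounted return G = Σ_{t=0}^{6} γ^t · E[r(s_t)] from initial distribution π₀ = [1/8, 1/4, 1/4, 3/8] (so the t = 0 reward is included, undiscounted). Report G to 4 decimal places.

t=0: π = [0.1250, 0.2500, 0.2500, 0.3750], E[r] = 3.2500, γ^t·E[r] = 3.250000, running G = 3.250000
t=1: π = [0.2344, 0.2031, 0.2656, 0.2969], E[r] = 3.4063, γ^t·E[r] = 2.725000, running G = 5.975000
t=2: π = [0.2539, 0.1875, 0.2539, 0.3047], E[r] = 3.4414, γ^t·E[r] = 2.202500, running G = 8.177500
t=3: π = [0.2583, 0.1865, 0.2500, 0.3052], E[r] = 3.4531, γ^t·E[r] = 1.768000, running G = 9.945500
t=4: π = [0.2590, 0.1865, 0.2490, 0.3056], E[r] = 3.4554, γ^t·E[r] = 1.415350, running G = 11.360850
t=5: π = [0.2591, 0.1865, 0.2487, 0.3057], E[r] = 3.4559, γ^t·E[r] = 1.132425, running G = 12.493275
t=6: π = [0.2591, 0.1865, 0.2487, 0.3057], E[r] = 3.4560, γ^t·E[r] = 0.905957, running G = 13.399232

G = 13.3992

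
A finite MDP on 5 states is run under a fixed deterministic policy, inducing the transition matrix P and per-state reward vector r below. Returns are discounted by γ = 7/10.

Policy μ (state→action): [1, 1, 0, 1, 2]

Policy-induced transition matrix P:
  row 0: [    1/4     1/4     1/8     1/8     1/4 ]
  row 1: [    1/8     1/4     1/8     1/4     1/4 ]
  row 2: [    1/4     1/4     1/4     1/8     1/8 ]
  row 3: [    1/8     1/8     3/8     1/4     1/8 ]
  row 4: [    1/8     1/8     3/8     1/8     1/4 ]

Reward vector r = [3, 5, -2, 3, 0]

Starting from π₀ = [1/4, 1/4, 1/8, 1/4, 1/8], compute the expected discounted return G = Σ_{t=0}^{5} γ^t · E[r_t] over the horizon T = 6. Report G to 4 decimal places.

t=0: π = [0.2500, 0.2500, 0.1250, 0.2500, 0.1250], E[r] = 2.5000, γ^t·E[r] = 2.500000, running G = 2.500000
t=1: π = [0.1719, 0.2031, 0.2344, 0.1875, 0.2031], E[r] = 1.6250, γ^t·E[r] = 1.137500, running G = 3.637500
t=2: π = [0.1758, 0.2012, 0.2520, 0.1738, 0.1973], E[r] = 1.5508, γ^t·E[r] = 0.759883, running G = 4.397383
t=3: π = [0.1785, 0.2036, 0.2493, 0.1719, 0.1968], E[r] = 1.5706, γ^t·E[r] = 0.538701, running G = 4.936084
t=4: π = [0.1785, 0.2039, 0.2483, 0.1719, 0.1974], E[r] = 1.5742, γ^t·E[r] = 0.377955, running G = 5.314039
t=5: π = [0.1783, 0.2038, 0.2484, 0.1720, 0.1975], E[r] = 1.5735, γ^t·E[r] = 0.264451, running G = 5.578490

G = 5.5785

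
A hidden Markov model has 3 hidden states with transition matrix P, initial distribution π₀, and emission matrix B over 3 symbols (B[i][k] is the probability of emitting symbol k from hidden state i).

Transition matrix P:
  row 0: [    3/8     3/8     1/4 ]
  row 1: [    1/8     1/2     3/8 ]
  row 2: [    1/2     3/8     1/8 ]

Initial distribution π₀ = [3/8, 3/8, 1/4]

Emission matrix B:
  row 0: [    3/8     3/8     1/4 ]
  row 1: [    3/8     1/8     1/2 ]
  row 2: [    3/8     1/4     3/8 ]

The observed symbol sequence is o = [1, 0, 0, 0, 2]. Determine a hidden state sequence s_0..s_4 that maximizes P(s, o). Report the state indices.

path = [0, 1, 1, 1, 1]

t=0: δ = [1.406e-01, 4.688e-02, 6.250e-02]  (obs o_0=1)
t=1: δ = [1.978e-02, 1.978e-02, 1.318e-02]  ψ = [0, 0, 0]  (obs o_1=0)
t=2: δ = [2.781e-03, 3.708e-03, 2.781e-03]  ψ = [0, 1, 1]  (obs o_2=0)
t=3: δ = [5.214e-04, 6.952e-04, 5.214e-04]  ψ = [2, 1, 1]  (obs o_3=0)
t=4: δ = [6.518e-05, 1.738e-04, 9.777e-05]  ψ = [2, 1, 1]  (obs o_4=2)
backtrack: best end state = 1; path = [0, 1, 1, 1, 1]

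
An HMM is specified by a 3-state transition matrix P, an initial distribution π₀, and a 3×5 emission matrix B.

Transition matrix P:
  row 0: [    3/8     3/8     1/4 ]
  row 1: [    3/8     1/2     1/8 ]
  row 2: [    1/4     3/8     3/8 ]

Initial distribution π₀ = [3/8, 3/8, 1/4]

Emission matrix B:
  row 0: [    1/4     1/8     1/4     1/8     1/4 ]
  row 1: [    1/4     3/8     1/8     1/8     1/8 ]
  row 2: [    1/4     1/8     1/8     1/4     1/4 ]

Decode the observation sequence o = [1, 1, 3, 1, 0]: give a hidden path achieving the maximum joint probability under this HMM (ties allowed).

path = [1, 1, 1, 1, 1]

t=0: δ = [4.688e-02, 1.406e-01, 3.125e-02]  (obs o_0=1)
t=1: δ = [6.592e-03, 2.637e-02, 2.197e-03]  ψ = [1, 1, 1]  (obs o_1=1)
t=2: δ = [1.236e-03, 1.648e-03, 8.240e-04]  ψ = [1, 1, 1]  (obs o_2=3)
t=3: δ = [7.725e-05, 3.090e-04, 3.862e-05]  ψ = [1, 1, 0]  (obs o_3=1)
t=4: δ = [2.897e-05, 3.862e-05, 9.656e-06]  ψ = [1, 1, 1]  (obs o_4=0)
backtrack: best end state = 1; path = [1, 1, 1, 1, 1]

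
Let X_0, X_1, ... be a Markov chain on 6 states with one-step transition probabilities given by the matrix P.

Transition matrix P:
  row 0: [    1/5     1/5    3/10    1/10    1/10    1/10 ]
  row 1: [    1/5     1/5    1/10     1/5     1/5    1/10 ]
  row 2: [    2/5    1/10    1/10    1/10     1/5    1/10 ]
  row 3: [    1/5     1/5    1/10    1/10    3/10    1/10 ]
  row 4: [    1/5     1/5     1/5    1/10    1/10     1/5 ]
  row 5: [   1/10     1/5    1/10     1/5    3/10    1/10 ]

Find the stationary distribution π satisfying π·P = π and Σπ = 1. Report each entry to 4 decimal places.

Balance equations π_j = Σ_i π_i·P[i][j]:
  π_0 = 1/5·π_0 + 1/5·π_1 + 2/5·π_2 + 1/5·π_3 + 1/5·π_4 + 1/10·π_5
  π_1 = 1/5·π_0 + 1/5·π_1 + 1/10·π_2 + 1/5·π_3 + 1/5·π_4 + 1/5·π_5
  π_2 = 3/10·π_0 + 1/10·π_1 + 1/10·π_2 + 1/10·π_3 + 1/5·π_4 + 1/10·π_5
  π_3 = 1/10·π_0 + 1/5·π_1 + 1/10·π_2 + 1/10·π_3 + 1/10·π_4 + 1/5·π_5
  π_4 = 1/10·π_0 + 1/5·π_1 + 1/5·π_2 + 3/10·π_3 + 1/10·π_4 + 3/10·π_5
  normalize: π_0 + π_1 + π_2 + π_3 + π_4 + π_5 = 1
Solving the linear system gives exactly π = [12830/58141, 10683/58141, 9452/58141, 7571/58141, 10719/58141, 6886/58141].

π = [0.2207, 0.1837, 0.1626, 0.1302, 0.1844, 0.1184]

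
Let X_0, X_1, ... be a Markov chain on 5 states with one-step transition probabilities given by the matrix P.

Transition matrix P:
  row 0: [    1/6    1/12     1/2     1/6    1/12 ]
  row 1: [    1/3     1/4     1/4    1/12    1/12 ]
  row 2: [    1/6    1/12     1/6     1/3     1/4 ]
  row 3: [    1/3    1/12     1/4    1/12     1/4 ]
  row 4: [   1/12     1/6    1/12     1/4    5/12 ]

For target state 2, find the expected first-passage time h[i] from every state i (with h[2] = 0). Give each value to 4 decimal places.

h = [2.7547, 3.4879, 0.0000, 3.6873, 4.6846]

First-step conditioning: h[2] = 0; for i ≠ 2, h[i] = 1 + Σ_k P[i][k]·h[k].
  h[0] = 1 + 1/6·h[0] + 1/12·h[1] + 1/6·h[3] + 1/12·h[4]
  h[1] = 1 + 1/3·h[0] + 1/4·h[1] + 1/12·h[3] + 1/12·h[4]
  h[3] = 1 + 1/3·h[0] + 1/12·h[1] + 1/12·h[3] + 1/4·h[4]
  h[4] = 1 + 1/12·h[0] + 1/6·h[1] + 1/4·h[3] + 5/12·h[4]
Solving the 4×4 linear system over states ≠ 2 gives exactly h = [146/53, 1294/371, 0, 1368/371, 1738/371] (h[2] = 0 is the target).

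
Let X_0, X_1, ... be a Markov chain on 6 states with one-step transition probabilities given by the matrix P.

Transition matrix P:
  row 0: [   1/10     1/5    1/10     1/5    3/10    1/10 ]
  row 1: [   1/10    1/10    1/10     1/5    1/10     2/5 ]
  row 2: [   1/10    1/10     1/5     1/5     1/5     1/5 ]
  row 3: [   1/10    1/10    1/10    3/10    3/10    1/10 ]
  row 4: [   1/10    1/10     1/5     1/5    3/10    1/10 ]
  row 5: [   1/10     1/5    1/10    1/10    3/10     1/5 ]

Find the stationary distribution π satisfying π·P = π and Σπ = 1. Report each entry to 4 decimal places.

Balance equations π_j = Σ_i π_i·P[i][j]:
  π_0 = 1/10·π_0 + 1/10·π_1 + 1/10·π_2 + 1/10·π_3 + 1/10·π_4 + 1/10·π_5
  π_1 = 1/5·π_0 + 1/10·π_1 + 1/10·π_2 + 1/10·π_3 + 1/10·π_4 + 1/5·π_5
  π_2 = 1/10·π_0 + 1/10·π_1 + 1/5·π_2 + 1/10·π_3 + 1/5·π_4 + 1/10·π_5
  π_3 = 1/5·π_0 + 1/5·π_1 + 1/5·π_2 + 3/10·π_3 + 1/5·π_4 + 1/10·π_5
  π_4 = 3/10·π_0 + 1/10·π_1 + 1/5·π_2 + 3/10·π_3 + 3/10·π_4 + 3/10·π_5
  normalize: π_0 + π_1 + π_2 + π_3 + π_4 + π_5 = 1
Solving the linear system gives exactly π = [1/10, 10049/79190, 5546/39595, 16111/79190, 10319/39595, 13381/79190].

π = [0.1000, 0.1269, 0.1401, 0.2034, 0.2606, 0.1690]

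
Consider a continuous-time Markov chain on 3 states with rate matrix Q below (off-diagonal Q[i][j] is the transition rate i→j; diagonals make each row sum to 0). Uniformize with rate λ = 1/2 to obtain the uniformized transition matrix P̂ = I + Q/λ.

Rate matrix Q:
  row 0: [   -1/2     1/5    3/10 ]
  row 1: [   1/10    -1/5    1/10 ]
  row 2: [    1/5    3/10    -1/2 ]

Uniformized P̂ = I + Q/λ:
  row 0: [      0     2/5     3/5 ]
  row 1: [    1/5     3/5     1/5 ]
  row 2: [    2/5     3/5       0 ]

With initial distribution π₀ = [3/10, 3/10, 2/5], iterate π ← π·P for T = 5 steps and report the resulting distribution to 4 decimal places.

t=0: π = [0.3000, 0.3000, 0.4000]
t=1: π = [0.2200, 0.5400, 0.2400]
t=2: π = [0.2040, 0.5560, 0.2400]
t=3: π = [0.2072, 0.5592, 0.2336]
t=4: π = [0.2053, 0.5586, 0.2362]
t=5: π = [0.2062, 0.5589, 0.2349]

π = [0.2062, 0.5589, 0.2349]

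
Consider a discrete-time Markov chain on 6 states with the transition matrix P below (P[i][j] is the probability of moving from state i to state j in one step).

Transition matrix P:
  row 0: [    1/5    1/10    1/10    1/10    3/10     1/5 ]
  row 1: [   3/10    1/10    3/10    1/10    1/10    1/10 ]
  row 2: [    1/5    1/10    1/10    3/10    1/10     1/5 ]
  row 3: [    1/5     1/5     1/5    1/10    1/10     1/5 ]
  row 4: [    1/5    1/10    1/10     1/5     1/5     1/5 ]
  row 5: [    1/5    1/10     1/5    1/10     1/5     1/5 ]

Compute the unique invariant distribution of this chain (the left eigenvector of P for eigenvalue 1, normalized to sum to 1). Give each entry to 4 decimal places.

Balance equations π_j = Σ_i π_i·P[i][j]:
  π_0 = 1/5·π_0 + 3/10·π_1 + 1/5·π_2 + 1/5·π_3 + 1/5·π_4 + 1/5·π_5
  π_1 = 1/10·π_0 + 1/10·π_1 + 1/10·π_2 + 1/5·π_3 + 1/10·π_4 + 1/10·π_5
  π_2 = 1/10·π_0 + 3/10·π_1 + 1/10·π_2 + 1/5·π_3 + 1/10·π_4 + 1/5·π_5
  π_3 = 1/10·π_0 + 1/10·π_1 + 3/10·π_2 + 1/10·π_3 + 1/5·π_4 + 1/10·π_5
  π_4 = 3/10·π_0 + 1/10·π_1 + 1/10·π_2 + 1/10·π_3 + 1/5·π_4 + 1/5·π_5
  normalize: π_0 + π_1 + π_2 + π_3 + π_4 + π_5 = 1
Solving the linear system gives exactly π = [11612/54905, 1262/10981, 8607/54905, 1639/10981, 9831/54905, 2070/10981].

π = [0.2115, 0.1149, 0.1568, 0.1493, 0.1791, 0.1885]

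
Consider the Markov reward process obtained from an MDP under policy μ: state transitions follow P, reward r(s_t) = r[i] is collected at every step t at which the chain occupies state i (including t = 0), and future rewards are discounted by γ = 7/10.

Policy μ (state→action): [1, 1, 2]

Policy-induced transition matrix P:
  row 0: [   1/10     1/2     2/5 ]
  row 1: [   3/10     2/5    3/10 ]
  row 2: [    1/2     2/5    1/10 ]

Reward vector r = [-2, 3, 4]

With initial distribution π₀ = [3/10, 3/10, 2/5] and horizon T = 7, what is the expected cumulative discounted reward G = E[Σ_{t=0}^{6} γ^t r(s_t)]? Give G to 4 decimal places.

t=0: π = [0.3000, 0.3000, 0.4000], E[r] = 1.9000, γ^t·E[r] = 1.900000, running G = 1.900000
t=1: π = [0.3200, 0.4300, 0.2500], E[r] = 1.6500, γ^t·E[r] = 1.155000, running G = 3.055000
t=2: π = [0.2860, 0.4320, 0.2820], E[r] = 1.8520, γ^t·E[r] = 0.907480, running G = 3.962480
t=3: π = [0.2992, 0.4286, 0.2722], E[r] = 1.7762, γ^t·E[r] = 0.609237, running G = 4.571717
t=4: π = [0.2946, 0.4299, 0.2755], E[r] = 1.8025, γ^t·E[r] = 0.432775, running G = 5.004492
t=5: π = [0.2962, 0.4295, 0.2744], E[r] = 1.7935, γ^t·E[r] = 0.301431, running G = 5.305923
t=6: π = [0.2956, 0.4296, 0.2747], E[r] = 1.7966, γ^t·E[r] = 0.211363, running G = 5.517286

G = 5.5173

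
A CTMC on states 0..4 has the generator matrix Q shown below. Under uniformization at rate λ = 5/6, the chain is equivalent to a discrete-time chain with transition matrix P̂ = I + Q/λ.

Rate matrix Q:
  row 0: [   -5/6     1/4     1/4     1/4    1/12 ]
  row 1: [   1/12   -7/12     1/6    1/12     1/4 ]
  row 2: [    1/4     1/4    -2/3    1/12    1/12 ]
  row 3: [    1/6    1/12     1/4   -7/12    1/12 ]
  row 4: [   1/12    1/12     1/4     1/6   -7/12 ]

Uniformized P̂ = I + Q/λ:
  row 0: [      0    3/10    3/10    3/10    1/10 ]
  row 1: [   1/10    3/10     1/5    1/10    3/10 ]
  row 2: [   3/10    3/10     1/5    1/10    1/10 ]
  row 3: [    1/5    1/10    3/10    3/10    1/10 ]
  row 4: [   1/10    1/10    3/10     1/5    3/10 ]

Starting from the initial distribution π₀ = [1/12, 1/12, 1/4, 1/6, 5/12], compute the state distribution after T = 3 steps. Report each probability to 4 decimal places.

t=0: π = [0.0833, 0.0833, 0.2500, 0.1667, 0.4167]
t=1: π = [0.1583, 0.1833, 0.2667, 0.1917, 0.2000]
t=2: π = [0.1567, 0.2217, 0.2550, 0.1900, 0.1767]
t=3: π = [0.1543, 0.2267, 0.2523, 0.1870, 0.1797]

π = [0.1543, 0.2267, 0.2523, 0.1870, 0.1797]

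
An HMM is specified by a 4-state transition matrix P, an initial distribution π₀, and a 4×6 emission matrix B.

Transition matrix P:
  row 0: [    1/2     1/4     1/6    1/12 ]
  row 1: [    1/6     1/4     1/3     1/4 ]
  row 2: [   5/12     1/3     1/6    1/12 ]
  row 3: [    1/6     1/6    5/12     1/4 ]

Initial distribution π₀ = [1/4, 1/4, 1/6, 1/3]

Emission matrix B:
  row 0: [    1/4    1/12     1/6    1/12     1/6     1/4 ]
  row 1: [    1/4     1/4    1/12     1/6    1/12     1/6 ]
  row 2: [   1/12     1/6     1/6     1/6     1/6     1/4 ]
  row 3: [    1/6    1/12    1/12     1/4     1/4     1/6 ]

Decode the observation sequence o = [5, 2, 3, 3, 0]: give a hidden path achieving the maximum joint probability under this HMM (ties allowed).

path = [0, 0, 1, 2, 0]

t=0: δ = [6.250e-02, 4.167e-02, 4.167e-02, 5.556e-02]  (obs o_0=5)
t=1: δ = [5.208e-03, 1.302e-03, 3.858e-03, 1.157e-03]  ψ = [0, 0, 3, 3]  (obs o_1=2)
t=2: δ = [2.170e-04, 2.170e-04, 1.447e-04, 1.085e-04]  ψ = [0, 0, 0, 0]  (obs o_2=3)
t=3: δ = [9.042e-06, 9.042e-06, 1.206e-05, 1.356e-05]  ψ = [0, 0, 1, 1]  (obs o_3=3)
t=4: δ = [1.256e-06, 1.005e-06, 4.710e-07, 5.651e-07]  ψ = [2, 2, 3, 3]  (obs o_4=0)
backtrack: best end state = 0; path = [0, 0, 1, 2, 0]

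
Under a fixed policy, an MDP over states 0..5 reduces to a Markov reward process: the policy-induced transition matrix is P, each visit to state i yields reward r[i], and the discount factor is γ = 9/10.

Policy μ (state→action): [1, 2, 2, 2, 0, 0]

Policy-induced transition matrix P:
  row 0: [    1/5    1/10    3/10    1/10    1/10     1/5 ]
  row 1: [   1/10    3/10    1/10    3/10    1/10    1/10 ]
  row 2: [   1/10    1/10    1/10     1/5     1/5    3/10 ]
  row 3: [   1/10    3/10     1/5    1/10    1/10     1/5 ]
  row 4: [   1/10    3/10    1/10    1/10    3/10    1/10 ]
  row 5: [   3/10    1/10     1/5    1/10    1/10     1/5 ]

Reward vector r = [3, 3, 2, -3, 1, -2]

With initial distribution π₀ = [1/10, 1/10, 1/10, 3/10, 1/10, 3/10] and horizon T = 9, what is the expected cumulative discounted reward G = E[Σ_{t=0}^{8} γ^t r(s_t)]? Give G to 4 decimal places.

G = 3.0733

t=0: π = [0.1000, 0.1000, 0.1000, 0.3000, 0.1000, 0.3000], E[r] = -0.6000, γ^t·E[r] = -0.600000, running G = -0.600000
t=1: π = [0.1700, 0.2000, 0.1800, 0.1300, 0.1300, 0.1900], E[r] = 0.8300, γ^t·E[r] = 0.747000, running G = 0.147000
t=2: π = [0.1550, 0.1920, 0.1660, 0.1580, 0.1440, 0.1850], E[r] = 0.6730, γ^t·E[r] = 0.545130, running G = 0.692130
t=3: π = [0.1525, 0.1988, 0.1653, 0.1550, 0.1454, 0.1830], E[r] = 0.6989, γ^t·E[r] = 0.509498, running G = 1.201628
t=4: π = [0.1519, 0.1998, 0.1643, 0.1563, 0.1456, 0.1821], E[r] = 0.6962, γ^t·E[r] = 0.456770, running G = 1.658398
t=5: π = [0.1516, 0.2003, 0.1642, 0.1564, 0.1456, 0.1819], E[r] = 0.6969, γ^t·E[r] = 0.411497, running G = 2.069895
t=6: π = [0.1515, 0.2005, 0.1641, 0.1565, 0.1455, 0.1818], E[r] = 0.6967, γ^t·E[r] = 0.370249, running G = 2.440144
t=7: π = [0.1515, 0.2005, 0.1641, 0.1565, 0.1455, 0.1818], E[r] = 0.6967, γ^t·E[r] = 0.333228, running G = 2.773372
t=8: π = [0.1515, 0.2005, 0.1641, 0.1565, 0.1455, 0.1818], E[r] = 0.6967, γ^t·E[r] = 0.299901, running G = 3.073273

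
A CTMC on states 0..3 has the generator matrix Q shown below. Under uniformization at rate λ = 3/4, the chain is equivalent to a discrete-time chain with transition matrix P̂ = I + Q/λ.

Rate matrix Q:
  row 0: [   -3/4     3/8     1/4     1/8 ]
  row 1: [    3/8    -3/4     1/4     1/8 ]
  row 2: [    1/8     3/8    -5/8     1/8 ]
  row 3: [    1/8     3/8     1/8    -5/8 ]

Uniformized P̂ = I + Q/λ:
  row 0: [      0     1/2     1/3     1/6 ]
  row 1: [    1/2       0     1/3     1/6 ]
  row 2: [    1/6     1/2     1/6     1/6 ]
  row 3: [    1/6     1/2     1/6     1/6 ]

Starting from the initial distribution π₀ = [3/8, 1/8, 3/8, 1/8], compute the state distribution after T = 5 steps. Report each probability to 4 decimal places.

π = [0.2316, 0.3398, 0.2619, 0.1667]

t=0: π = [0.3750, 0.1250, 0.3750, 0.1250]
t=1: π = [0.1458, 0.4375, 0.2500, 0.1667]
t=2: π = [0.2882, 0.2813, 0.2639, 0.1667]
t=3: π = [0.2124, 0.3594, 0.2616, 0.1667]
t=4: π = [0.2511, 0.3203, 0.2620, 0.1667]
t=5: π = [0.2316, 0.3398, 0.2619, 0.1667]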